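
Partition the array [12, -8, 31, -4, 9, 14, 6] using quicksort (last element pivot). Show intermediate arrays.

Partition 1: pivot=6 at index 2 -> [-8, -4, 6, 12, 9, 14, 31]
Partition 2: pivot=-4 at index 1 -> [-8, -4, 6, 12, 9, 14, 31]
Partition 3: pivot=31 at index 6 -> [-8, -4, 6, 12, 9, 14, 31]
Partition 4: pivot=14 at index 5 -> [-8, -4, 6, 12, 9, 14, 31]
Partition 5: pivot=9 at index 3 -> [-8, -4, 6, 9, 12, 14, 31]


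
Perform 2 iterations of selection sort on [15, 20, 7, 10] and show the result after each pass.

Pass 1: Select minimum 7 at index 2, swap -> [7, 20, 15, 10]
Pass 2: Select minimum 10 at index 3, swap -> [7, 10, 15, 20]


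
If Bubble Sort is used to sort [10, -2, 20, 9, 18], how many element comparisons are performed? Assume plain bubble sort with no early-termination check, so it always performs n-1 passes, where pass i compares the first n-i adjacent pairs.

Pass 1: compare adjacent pairs (0,1)..(3,4) = 4 comparison(s), 3 swap(s) -> [-2, 10, 9, 18, 20]
Pass 2: compare adjacent pairs (0,1)..(2,3) = 3 comparison(s), 1 swap(s) -> [-2, 9, 10, 18, 20]
Pass 3: compare adjacent pairs (0,1)..(1,2) = 2 comparison(s), 0 swap(s) -> [-2, 9, 10, 18, 20]
Pass 4: compare adjacent pairs (0,1)..(0,1) = 1 comparison(s), 0 swap(s) -> [-2, 9, 10, 18, 20]
Total comparisons: 4 + 3 + 2 + 1 = 10


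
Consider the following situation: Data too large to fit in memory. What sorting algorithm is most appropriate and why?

Best choice: External merge sort
Reason: Minimizes disk I/O by sequential reads/writes


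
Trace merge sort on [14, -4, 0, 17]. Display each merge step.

Divide and conquer:
  Merge [14] + [-4] -> [-4, 14]
  Merge [0] + [17] -> [0, 17]
  Merge [-4, 14] + [0, 17] -> [-4, 0, 14, 17]


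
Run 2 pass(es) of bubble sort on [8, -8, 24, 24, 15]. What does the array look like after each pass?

After pass 1: [-8, 8, 24, 15, 24] (2 swaps)
After pass 2: [-8, 8, 15, 24, 24] (1 swaps)
Total swaps: 3


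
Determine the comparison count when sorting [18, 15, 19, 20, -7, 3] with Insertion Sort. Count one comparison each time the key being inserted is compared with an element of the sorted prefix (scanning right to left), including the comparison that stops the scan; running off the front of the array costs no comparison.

Insert 15: 18 > 15 (shift), reached front = 1 comparison(s) -> [15, 18, 19, 20, -7, 3]
Insert 19: 18 <= 19 (stop) = 1 comparison(s) -> [15, 18, 19, 20, -7, 3]
Insert 20: 19 <= 20 (stop) = 1 comparison(s) -> [15, 18, 19, 20, -7, 3]
Insert -7: 20 > -7 (shift), 19 > -7 (shift), 18 > -7 (shift), 15 > -7 (shift), reached front = 4 comparison(s) -> [-7, 15, 18, 19, 20, 3]
Insert 3: 20 > 3 (shift), 19 > 3 (shift), 18 > 3 (shift), 15 > 3 (shift), -7 <= 3 (stop) = 5 comparison(s) -> [-7, 3, 15, 18, 19, 20]
Total comparisons: 1 + 1 + 1 + 4 + 5 = 12


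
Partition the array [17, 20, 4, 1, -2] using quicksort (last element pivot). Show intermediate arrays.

Partition 1: pivot=-2 at index 0 -> [-2, 20, 4, 1, 17]
Partition 2: pivot=17 at index 3 -> [-2, 4, 1, 17, 20]
Partition 3: pivot=1 at index 1 -> [-2, 1, 4, 17, 20]


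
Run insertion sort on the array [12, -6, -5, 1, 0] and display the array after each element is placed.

First element 12 is already 'sorted'
Insert -6: shifted 1 elements -> [-6, 12, -5, 1, 0]
Insert -5: shifted 1 elements -> [-6, -5, 12, 1, 0]
Insert 1: shifted 1 elements -> [-6, -5, 1, 12, 0]
Insert 0: shifted 2 elements -> [-6, -5, 0, 1, 12]


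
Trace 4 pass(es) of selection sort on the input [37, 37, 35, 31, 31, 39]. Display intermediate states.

Pass 1: Select minimum 31 at index 3, swap -> [31, 37, 35, 37, 31, 39]
Pass 2: Select minimum 31 at index 4, swap -> [31, 31, 35, 37, 37, 39]
Pass 3: Select minimum 35 at index 2, swap -> [31, 31, 35, 37, 37, 39]
Pass 4: Select minimum 37 at index 3, swap -> [31, 31, 35, 37, 37, 39]


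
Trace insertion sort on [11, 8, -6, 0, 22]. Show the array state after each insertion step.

First element 11 is already 'sorted'
Insert 8: shifted 1 elements -> [8, 11, -6, 0, 22]
Insert -6: shifted 2 elements -> [-6, 8, 11, 0, 22]
Insert 0: shifted 2 elements -> [-6, 0, 8, 11, 22]
Insert 22: shifted 0 elements -> [-6, 0, 8, 11, 22]


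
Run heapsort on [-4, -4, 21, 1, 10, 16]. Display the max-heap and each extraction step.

Build heap: [21, 10, 16, 1, -4, -4]
Extract 21: [16, 10, -4, 1, -4, 21]
Extract 16: [10, 1, -4, -4, 16, 21]
Extract 10: [1, -4, -4, 10, 16, 21]
Extract 1: [-4, -4, 1, 10, 16, 21]
Extract -4: [-4, -4, 1, 10, 16, 21]


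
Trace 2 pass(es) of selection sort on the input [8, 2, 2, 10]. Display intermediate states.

Pass 1: Select minimum 2 at index 1, swap -> [2, 8, 2, 10]
Pass 2: Select minimum 2 at index 2, swap -> [2, 2, 8, 10]


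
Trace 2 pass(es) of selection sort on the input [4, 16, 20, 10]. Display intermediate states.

Pass 1: Select minimum 4 at index 0, swap -> [4, 16, 20, 10]
Pass 2: Select minimum 10 at index 3, swap -> [4, 10, 20, 16]


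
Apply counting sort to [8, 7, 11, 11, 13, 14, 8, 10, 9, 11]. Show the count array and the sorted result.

Count array: [0, 0, 0, 0, 0, 0, 0, 1, 2, 1, 1, 3, 0, 1, 1]
(count[i] = number of elements equal to i)
Cumulative count: [0, 0, 0, 0, 0, 0, 0, 1, 3, 4, 5, 8, 8, 9, 10]
Sorted: [7, 8, 8, 9, 10, 11, 11, 11, 13, 14]


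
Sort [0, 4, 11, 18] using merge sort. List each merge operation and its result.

Divide and conquer:
  Merge [0] + [4] -> [0, 4]
  Merge [11] + [18] -> [11, 18]
  Merge [0, 4] + [11, 18] -> [0, 4, 11, 18]


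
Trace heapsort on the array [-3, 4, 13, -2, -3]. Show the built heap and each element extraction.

Build heap: [13, 4, -3, -2, -3]
Extract 13: [4, -2, -3, -3, 13]
Extract 4: [-2, -3, -3, 4, 13]
Extract -2: [-3, -3, -2, 4, 13]
Extract -3: [-3, -3, -2, 4, 13]


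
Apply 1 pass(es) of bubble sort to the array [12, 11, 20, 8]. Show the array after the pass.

After pass 1: [11, 12, 8, 20] (2 swaps)
Total swaps: 2


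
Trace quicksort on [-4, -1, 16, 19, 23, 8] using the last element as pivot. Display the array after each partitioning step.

Partition 1: pivot=8 at index 2 -> [-4, -1, 8, 19, 23, 16]
Partition 2: pivot=-1 at index 1 -> [-4, -1, 8, 19, 23, 16]
Partition 3: pivot=16 at index 3 -> [-4, -1, 8, 16, 23, 19]
Partition 4: pivot=19 at index 4 -> [-4, -1, 8, 16, 19, 23]


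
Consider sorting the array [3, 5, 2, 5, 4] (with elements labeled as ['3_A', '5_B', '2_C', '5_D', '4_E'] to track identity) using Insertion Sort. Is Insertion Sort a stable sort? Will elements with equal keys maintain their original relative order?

Trace Insertion Sort on the labeled array (the key is the number; the letter only tracks identity):
  Insert 5_B at index 1: [3_A, 5_B, 2_C, 5_D, 4_E]
  Insert 2_C at index 0: [2_C, 3_A, 5_B, 5_D, 4_E]
  Insert 5_D at index 3: [2_C, 3_A, 5_B, 5_D, 4_E]
  Insert 4_E at index 2: [2_C, 3_A, 4_E, 5_B, 5_D]
Final order: [2_C, 3_A, 4_E, 5_B, 5_D]
Equal keys:
  value 5: originally 5_B, 5_D; after sorting 5_B, 5_D -> order preserved
All equal keys kept their original relative order. Insertion Sort is stable: elements are shifted only while they are strictly greater than the key, so a key is inserted after any equal elements already placed.
Answer: Stable


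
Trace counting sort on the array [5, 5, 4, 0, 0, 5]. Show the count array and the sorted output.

Count array: [2, 0, 0, 0, 1, 3]
(count[i] = number of elements equal to i)
Cumulative count: [2, 2, 2, 2, 3, 6]
Sorted: [0, 0, 4, 5, 5, 5]


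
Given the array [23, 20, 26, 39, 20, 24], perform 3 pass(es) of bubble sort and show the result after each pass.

After pass 1: [20, 23, 26, 20, 24, 39] (3 swaps)
After pass 2: [20, 23, 20, 24, 26, 39] (2 swaps)
After pass 3: [20, 20, 23, 24, 26, 39] (1 swaps)
Total swaps: 6


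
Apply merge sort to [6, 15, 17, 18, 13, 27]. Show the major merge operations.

Divide and conquer:
  Merge [15] + [17] -> [15, 17]
  Merge [6] + [15, 17] -> [6, 15, 17]
  Merge [13] + [27] -> [13, 27]
  Merge [18] + [13, 27] -> [13, 18, 27]
  Merge [6, 15, 17] + [13, 18, 27] -> [6, 13, 15, 17, 18, 27]


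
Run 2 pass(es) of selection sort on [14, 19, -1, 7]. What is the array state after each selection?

Pass 1: Select minimum -1 at index 2, swap -> [-1, 19, 14, 7]
Pass 2: Select minimum 7 at index 3, swap -> [-1, 7, 14, 19]


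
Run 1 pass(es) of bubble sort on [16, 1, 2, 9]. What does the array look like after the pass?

After pass 1: [1, 2, 9, 16] (3 swaps)
Total swaps: 3


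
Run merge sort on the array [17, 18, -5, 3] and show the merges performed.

Divide and conquer:
  Merge [17] + [18] -> [17, 18]
  Merge [-5] + [3] -> [-5, 3]
  Merge [17, 18] + [-5, 3] -> [-5, 3, 17, 18]


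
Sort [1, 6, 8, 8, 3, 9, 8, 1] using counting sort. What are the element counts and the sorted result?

Count array: [0, 2, 0, 1, 0, 0, 1, 0, 3, 1]
(count[i] = number of elements equal to i)
Cumulative count: [0, 2, 2, 3, 3, 3, 4, 4, 7, 8]
Sorted: [1, 1, 3, 6, 8, 8, 8, 9]


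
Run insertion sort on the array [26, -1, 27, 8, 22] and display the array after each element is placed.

First element 26 is already 'sorted'
Insert -1: shifted 1 elements -> [-1, 26, 27, 8, 22]
Insert 27: shifted 0 elements -> [-1, 26, 27, 8, 22]
Insert 8: shifted 2 elements -> [-1, 8, 26, 27, 22]
Insert 22: shifted 2 elements -> [-1, 8, 22, 26, 27]


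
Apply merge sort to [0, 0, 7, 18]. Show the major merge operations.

Divide and conquer:
  Merge [0] + [0] -> [0, 0]
  Merge [7] + [18] -> [7, 18]
  Merge [0, 0] + [7, 18] -> [0, 0, 7, 18]


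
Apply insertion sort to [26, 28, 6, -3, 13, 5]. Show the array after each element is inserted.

First element 26 is already 'sorted'
Insert 28: shifted 0 elements -> [26, 28, 6, -3, 13, 5]
Insert 6: shifted 2 elements -> [6, 26, 28, -3, 13, 5]
Insert -3: shifted 3 elements -> [-3, 6, 26, 28, 13, 5]
Insert 13: shifted 2 elements -> [-3, 6, 13, 26, 28, 5]
Insert 5: shifted 4 elements -> [-3, 5, 6, 13, 26, 28]


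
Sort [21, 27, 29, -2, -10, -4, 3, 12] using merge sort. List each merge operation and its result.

Divide and conquer:
  Merge [21] + [27] -> [21, 27]
  Merge [29] + [-2] -> [-2, 29]
  Merge [21, 27] + [-2, 29] -> [-2, 21, 27, 29]
  Merge [-10] + [-4] -> [-10, -4]
  Merge [3] + [12] -> [3, 12]
  Merge [-10, -4] + [3, 12] -> [-10, -4, 3, 12]
  Merge [-2, 21, 27, 29] + [-10, -4, 3, 12] -> [-10, -4, -2, 3, 12, 21, 27, 29]


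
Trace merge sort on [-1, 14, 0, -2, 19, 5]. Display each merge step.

Divide and conquer:
  Merge [14] + [0] -> [0, 14]
  Merge [-1] + [0, 14] -> [-1, 0, 14]
  Merge [19] + [5] -> [5, 19]
  Merge [-2] + [5, 19] -> [-2, 5, 19]
  Merge [-1, 0, 14] + [-2, 5, 19] -> [-2, -1, 0, 5, 14, 19]


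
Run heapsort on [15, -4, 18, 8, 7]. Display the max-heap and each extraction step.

Build heap: [18, 8, 15, -4, 7]
Extract 18: [15, 8, 7, -4, 18]
Extract 15: [8, -4, 7, 15, 18]
Extract 8: [7, -4, 8, 15, 18]
Extract 7: [-4, 7, 8, 15, 18]


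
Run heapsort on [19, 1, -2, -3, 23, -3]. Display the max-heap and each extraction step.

Build heap: [23, 19, -2, -3, 1, -3]
Extract 23: [19, 1, -2, -3, -3, 23]
Extract 19: [1, -3, -2, -3, 19, 23]
Extract 1: [-2, -3, -3, 1, 19, 23]
Extract -2: [-3, -3, -2, 1, 19, 23]
Extract -3: [-3, -3, -2, 1, 19, 23]


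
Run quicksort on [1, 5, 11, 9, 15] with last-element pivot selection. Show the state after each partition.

Partition 1: pivot=15 at index 4 -> [1, 5, 11, 9, 15]
Partition 2: pivot=9 at index 2 -> [1, 5, 9, 11, 15]
Partition 3: pivot=5 at index 1 -> [1, 5, 9, 11, 15]


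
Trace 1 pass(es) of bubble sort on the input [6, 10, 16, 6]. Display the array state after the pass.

After pass 1: [6, 10, 6, 16] (1 swaps)
Total swaps: 1


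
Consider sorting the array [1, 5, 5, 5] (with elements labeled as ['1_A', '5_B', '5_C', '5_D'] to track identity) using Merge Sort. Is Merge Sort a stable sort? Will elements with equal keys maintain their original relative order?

Trace Merge Sort on the labeled array (the key is the number; the letter only tracks identity):
  Merge [1_A] + [5_B] -> [1_A, 5_B]
  Merge [5_C] + [5_D] -> [5_C, 5_D]
  Merge [1_A, 5_B] + [5_C, 5_D] -> [1_A, 5_B, 5_C, 5_D]
Final order: [1_A, 5_B, 5_C, 5_D]
Equal keys:
  value 5: originally 5_B, 5_C, 5_D; after sorting 5_B, 5_C, 5_D -> order preserved
All equal keys kept their original relative order. Merge Sort is stable: when the heads of the two halves are equal the merge takes from the left half first.
Answer: Stable


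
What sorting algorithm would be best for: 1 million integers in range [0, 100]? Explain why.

Best choice: Counting sort
Reason: O(n + k) where k=100 is small; linear time beats O(n log n)


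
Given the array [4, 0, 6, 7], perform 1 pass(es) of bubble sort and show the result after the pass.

After pass 1: [0, 4, 6, 7] (1 swaps)
Total swaps: 1


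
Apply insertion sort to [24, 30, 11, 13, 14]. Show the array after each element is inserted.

First element 24 is already 'sorted'
Insert 30: shifted 0 elements -> [24, 30, 11, 13, 14]
Insert 11: shifted 2 elements -> [11, 24, 30, 13, 14]
Insert 13: shifted 2 elements -> [11, 13, 24, 30, 14]
Insert 14: shifted 2 elements -> [11, 13, 14, 24, 30]


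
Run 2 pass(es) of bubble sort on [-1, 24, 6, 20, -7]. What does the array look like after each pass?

After pass 1: [-1, 6, 20, -7, 24] (3 swaps)
After pass 2: [-1, 6, -7, 20, 24] (1 swaps)
Total swaps: 4


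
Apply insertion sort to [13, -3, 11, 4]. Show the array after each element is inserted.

First element 13 is already 'sorted'
Insert -3: shifted 1 elements -> [-3, 13, 11, 4]
Insert 11: shifted 1 elements -> [-3, 11, 13, 4]
Insert 4: shifted 2 elements -> [-3, 4, 11, 13]


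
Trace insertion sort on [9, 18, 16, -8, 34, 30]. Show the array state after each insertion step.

First element 9 is already 'sorted'
Insert 18: shifted 0 elements -> [9, 18, 16, -8, 34, 30]
Insert 16: shifted 1 elements -> [9, 16, 18, -8, 34, 30]
Insert -8: shifted 3 elements -> [-8, 9, 16, 18, 34, 30]
Insert 34: shifted 0 elements -> [-8, 9, 16, 18, 34, 30]
Insert 30: shifted 1 elements -> [-8, 9, 16, 18, 30, 34]


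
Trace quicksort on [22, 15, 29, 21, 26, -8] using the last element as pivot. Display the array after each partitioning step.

Partition 1: pivot=-8 at index 0 -> [-8, 15, 29, 21, 26, 22]
Partition 2: pivot=22 at index 3 -> [-8, 15, 21, 22, 26, 29]
Partition 3: pivot=21 at index 2 -> [-8, 15, 21, 22, 26, 29]
Partition 4: pivot=29 at index 5 -> [-8, 15, 21, 22, 26, 29]


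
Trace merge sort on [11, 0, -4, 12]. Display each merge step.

Divide and conquer:
  Merge [11] + [0] -> [0, 11]
  Merge [-4] + [12] -> [-4, 12]
  Merge [0, 11] + [-4, 12] -> [-4, 0, 11, 12]


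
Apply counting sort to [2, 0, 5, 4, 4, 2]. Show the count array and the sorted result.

Count array: [1, 0, 2, 0, 2, 1]
(count[i] = number of elements equal to i)
Cumulative count: [1, 1, 3, 3, 5, 6]
Sorted: [0, 2, 2, 4, 4, 5]


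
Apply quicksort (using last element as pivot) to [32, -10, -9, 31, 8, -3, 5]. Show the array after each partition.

Partition 1: pivot=5 at index 3 -> [-10, -9, -3, 5, 8, 32, 31]
Partition 2: pivot=-3 at index 2 -> [-10, -9, -3, 5, 8, 32, 31]
Partition 3: pivot=-9 at index 1 -> [-10, -9, -3, 5, 8, 32, 31]
Partition 4: pivot=31 at index 5 -> [-10, -9, -3, 5, 8, 31, 32]


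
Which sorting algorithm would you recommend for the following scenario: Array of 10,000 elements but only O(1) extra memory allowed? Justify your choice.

Best choice: Heapsort
Reason: Heapsort rearranges the array in place using O(1) auxiliary space and still guarantees O(n log n) time; quicksort partitions in place but needs Theta(log n) stack space for recursion (O(n) in the worst case), and mergesort requires O(n) auxiliary space


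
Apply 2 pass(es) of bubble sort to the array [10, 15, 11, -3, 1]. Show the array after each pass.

After pass 1: [10, 11, -3, 1, 15] (3 swaps)
After pass 2: [10, -3, 1, 11, 15] (2 swaps)
Total swaps: 5


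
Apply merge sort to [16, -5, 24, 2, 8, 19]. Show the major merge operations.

Divide and conquer:
  Merge [-5] + [24] -> [-5, 24]
  Merge [16] + [-5, 24] -> [-5, 16, 24]
  Merge [8] + [19] -> [8, 19]
  Merge [2] + [8, 19] -> [2, 8, 19]
  Merge [-5, 16, 24] + [2, 8, 19] -> [-5, 2, 8, 16, 19, 24]


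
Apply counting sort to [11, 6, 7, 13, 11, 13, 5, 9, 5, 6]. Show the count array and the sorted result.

Count array: [0, 0, 0, 0, 0, 2, 2, 1, 0, 1, 0, 2, 0, 2]
(count[i] = number of elements equal to i)
Cumulative count: [0, 0, 0, 0, 0, 2, 4, 5, 5, 6, 6, 8, 8, 10]
Sorted: [5, 5, 6, 6, 7, 9, 11, 11, 13, 13]


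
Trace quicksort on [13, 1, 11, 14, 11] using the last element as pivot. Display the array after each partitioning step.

Partition 1: pivot=11 at index 2 -> [1, 11, 11, 14, 13]
Partition 2: pivot=11 at index 1 -> [1, 11, 11, 14, 13]
Partition 3: pivot=13 at index 3 -> [1, 11, 11, 13, 14]


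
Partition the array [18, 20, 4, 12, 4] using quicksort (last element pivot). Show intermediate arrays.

Partition 1: pivot=4 at index 1 -> [4, 4, 18, 12, 20]
Partition 2: pivot=20 at index 4 -> [4, 4, 18, 12, 20]
Partition 3: pivot=12 at index 2 -> [4, 4, 12, 18, 20]


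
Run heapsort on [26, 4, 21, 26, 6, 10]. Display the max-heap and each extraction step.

Build heap: [26, 26, 21, 4, 6, 10]
Extract 26: [26, 10, 21, 4, 6, 26]
Extract 26: [21, 10, 6, 4, 26, 26]
Extract 21: [10, 4, 6, 21, 26, 26]
Extract 10: [6, 4, 10, 21, 26, 26]
Extract 6: [4, 6, 10, 21, 26, 26]


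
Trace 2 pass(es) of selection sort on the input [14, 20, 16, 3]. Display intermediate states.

Pass 1: Select minimum 3 at index 3, swap -> [3, 20, 16, 14]
Pass 2: Select minimum 14 at index 3, swap -> [3, 14, 16, 20]


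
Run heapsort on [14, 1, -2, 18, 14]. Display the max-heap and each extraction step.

Build heap: [18, 14, -2, 1, 14]
Extract 18: [14, 14, -2, 1, 18]
Extract 14: [14, 1, -2, 14, 18]
Extract 14: [1, -2, 14, 14, 18]
Extract 1: [-2, 1, 14, 14, 18]


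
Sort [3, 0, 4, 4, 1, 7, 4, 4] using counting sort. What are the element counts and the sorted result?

Count array: [1, 1, 0, 1, 4, 0, 0, 1]
(count[i] = number of elements equal to i)
Cumulative count: [1, 2, 2, 3, 7, 7, 7, 8]
Sorted: [0, 1, 3, 4, 4, 4, 4, 7]


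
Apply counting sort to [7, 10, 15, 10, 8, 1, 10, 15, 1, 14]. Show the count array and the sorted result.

Count array: [0, 2, 0, 0, 0, 0, 0, 1, 1, 0, 3, 0, 0, 0, 1, 2]
(count[i] = number of elements equal to i)
Cumulative count: [0, 2, 2, 2, 2, 2, 2, 3, 4, 4, 7, 7, 7, 7, 8, 10]
Sorted: [1, 1, 7, 8, 10, 10, 10, 14, 15, 15]


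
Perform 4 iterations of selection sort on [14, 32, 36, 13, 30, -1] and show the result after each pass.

Pass 1: Select minimum -1 at index 5, swap -> [-1, 32, 36, 13, 30, 14]
Pass 2: Select minimum 13 at index 3, swap -> [-1, 13, 36, 32, 30, 14]
Pass 3: Select minimum 14 at index 5, swap -> [-1, 13, 14, 32, 30, 36]
Pass 4: Select minimum 30 at index 4, swap -> [-1, 13, 14, 30, 32, 36]


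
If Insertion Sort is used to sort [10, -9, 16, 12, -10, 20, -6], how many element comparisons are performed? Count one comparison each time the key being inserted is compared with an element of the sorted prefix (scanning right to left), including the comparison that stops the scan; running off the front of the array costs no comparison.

Insert -9: 10 > -9 (shift), reached front = 1 comparison(s) -> [-9, 10, 16, 12, -10, 20, -6]
Insert 16: 10 <= 16 (stop) = 1 comparison(s) -> [-9, 10, 16, 12, -10, 20, -6]
Insert 12: 16 > 12 (shift), 10 <= 12 (stop) = 2 comparison(s) -> [-9, 10, 12, 16, -10, 20, -6]
Insert -10: 16 > -10 (shift), 12 > -10 (shift), 10 > -10 (shift), -9 > -10 (shift), reached front = 4 comparison(s) -> [-10, -9, 10, 12, 16, 20, -6]
Insert 20: 16 <= 20 (stop) = 1 comparison(s) -> [-10, -9, 10, 12, 16, 20, -6]
Insert -6: 20 > -6 (shift), 16 > -6 (shift), 12 > -6 (shift), 10 > -6 (shift), -9 <= -6 (stop) = 5 comparison(s) -> [-10, -9, -6, 10, 12, 16, 20]
Total comparisons: 1 + 1 + 2 + 4 + 1 + 5 = 14


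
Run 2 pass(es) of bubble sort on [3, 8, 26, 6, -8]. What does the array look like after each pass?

After pass 1: [3, 8, 6, -8, 26] (2 swaps)
After pass 2: [3, 6, -8, 8, 26] (2 swaps)
Total swaps: 4


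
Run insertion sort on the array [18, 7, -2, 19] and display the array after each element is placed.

First element 18 is already 'sorted'
Insert 7: shifted 1 elements -> [7, 18, -2, 19]
Insert -2: shifted 2 elements -> [-2, 7, 18, 19]
Insert 19: shifted 0 elements -> [-2, 7, 18, 19]


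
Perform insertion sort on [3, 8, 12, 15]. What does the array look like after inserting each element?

First element 3 is already 'sorted'
Insert 8: shifted 0 elements -> [3, 8, 12, 15]
Insert 12: shifted 0 elements -> [3, 8, 12, 15]
Insert 15: shifted 0 elements -> [3, 8, 12, 15]


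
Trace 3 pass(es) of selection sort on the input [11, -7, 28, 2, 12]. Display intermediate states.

Pass 1: Select minimum -7 at index 1, swap -> [-7, 11, 28, 2, 12]
Pass 2: Select minimum 2 at index 3, swap -> [-7, 2, 28, 11, 12]
Pass 3: Select minimum 11 at index 3, swap -> [-7, 2, 11, 28, 12]


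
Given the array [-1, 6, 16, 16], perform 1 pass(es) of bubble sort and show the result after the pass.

After pass 1: [-1, 6, 16, 16] (0 swaps)
Total swaps: 0


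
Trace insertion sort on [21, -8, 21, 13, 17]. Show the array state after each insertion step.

First element 21 is already 'sorted'
Insert -8: shifted 1 elements -> [-8, 21, 21, 13, 17]
Insert 21: shifted 0 elements -> [-8, 21, 21, 13, 17]
Insert 13: shifted 2 elements -> [-8, 13, 21, 21, 17]
Insert 17: shifted 2 elements -> [-8, 13, 17, 21, 21]


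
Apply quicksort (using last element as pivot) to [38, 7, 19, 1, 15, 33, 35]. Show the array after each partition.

Partition 1: pivot=35 at index 5 -> [7, 19, 1, 15, 33, 35, 38]
Partition 2: pivot=33 at index 4 -> [7, 19, 1, 15, 33, 35, 38]
Partition 3: pivot=15 at index 2 -> [7, 1, 15, 19, 33, 35, 38]
Partition 4: pivot=1 at index 0 -> [1, 7, 15, 19, 33, 35, 38]


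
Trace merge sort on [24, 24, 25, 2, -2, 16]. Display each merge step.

Divide and conquer:
  Merge [24] + [25] -> [24, 25]
  Merge [24] + [24, 25] -> [24, 24, 25]
  Merge [-2] + [16] -> [-2, 16]
  Merge [2] + [-2, 16] -> [-2, 2, 16]
  Merge [24, 24, 25] + [-2, 2, 16] -> [-2, 2, 16, 24, 24, 25]


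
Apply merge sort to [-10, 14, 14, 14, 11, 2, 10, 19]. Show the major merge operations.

Divide and conquer:
  Merge [-10] + [14] -> [-10, 14]
  Merge [14] + [14] -> [14, 14]
  Merge [-10, 14] + [14, 14] -> [-10, 14, 14, 14]
  Merge [11] + [2] -> [2, 11]
  Merge [10] + [19] -> [10, 19]
  Merge [2, 11] + [10, 19] -> [2, 10, 11, 19]
  Merge [-10, 14, 14, 14] + [2, 10, 11, 19] -> [-10, 2, 10, 11, 14, 14, 14, 19]


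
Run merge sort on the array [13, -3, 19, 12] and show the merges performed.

Divide and conquer:
  Merge [13] + [-3] -> [-3, 13]
  Merge [19] + [12] -> [12, 19]
  Merge [-3, 13] + [12, 19] -> [-3, 12, 13, 19]


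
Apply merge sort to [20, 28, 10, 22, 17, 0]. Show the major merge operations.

Divide and conquer:
  Merge [28] + [10] -> [10, 28]
  Merge [20] + [10, 28] -> [10, 20, 28]
  Merge [17] + [0] -> [0, 17]
  Merge [22] + [0, 17] -> [0, 17, 22]
  Merge [10, 20, 28] + [0, 17, 22] -> [0, 10, 17, 20, 22, 28]


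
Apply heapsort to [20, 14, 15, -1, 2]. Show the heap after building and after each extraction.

Build heap: [20, 14, 15, -1, 2]
Extract 20: [15, 14, 2, -1, 20]
Extract 15: [14, -1, 2, 15, 20]
Extract 14: [2, -1, 14, 15, 20]
Extract 2: [-1, 2, 14, 15, 20]


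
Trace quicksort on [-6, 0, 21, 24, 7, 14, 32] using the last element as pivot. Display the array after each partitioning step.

Partition 1: pivot=32 at index 6 -> [-6, 0, 21, 24, 7, 14, 32]
Partition 2: pivot=14 at index 3 -> [-6, 0, 7, 14, 21, 24, 32]
Partition 3: pivot=7 at index 2 -> [-6, 0, 7, 14, 21, 24, 32]
Partition 4: pivot=0 at index 1 -> [-6, 0, 7, 14, 21, 24, 32]
Partition 5: pivot=24 at index 5 -> [-6, 0, 7, 14, 21, 24, 32]


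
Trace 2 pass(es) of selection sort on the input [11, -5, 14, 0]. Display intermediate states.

Pass 1: Select minimum -5 at index 1, swap -> [-5, 11, 14, 0]
Pass 2: Select minimum 0 at index 3, swap -> [-5, 0, 14, 11]


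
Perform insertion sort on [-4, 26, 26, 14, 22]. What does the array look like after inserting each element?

First element -4 is already 'sorted'
Insert 26: shifted 0 elements -> [-4, 26, 26, 14, 22]
Insert 26: shifted 0 elements -> [-4, 26, 26, 14, 22]
Insert 14: shifted 2 elements -> [-4, 14, 26, 26, 22]
Insert 22: shifted 2 elements -> [-4, 14, 22, 26, 26]


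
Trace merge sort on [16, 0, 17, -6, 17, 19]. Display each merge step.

Divide and conquer:
  Merge [0] + [17] -> [0, 17]
  Merge [16] + [0, 17] -> [0, 16, 17]
  Merge [17] + [19] -> [17, 19]
  Merge [-6] + [17, 19] -> [-6, 17, 19]
  Merge [0, 16, 17] + [-6, 17, 19] -> [-6, 0, 16, 17, 17, 19]


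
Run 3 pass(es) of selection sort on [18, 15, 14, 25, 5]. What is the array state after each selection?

Pass 1: Select minimum 5 at index 4, swap -> [5, 15, 14, 25, 18]
Pass 2: Select minimum 14 at index 2, swap -> [5, 14, 15, 25, 18]
Pass 3: Select minimum 15 at index 2, swap -> [5, 14, 15, 25, 18]


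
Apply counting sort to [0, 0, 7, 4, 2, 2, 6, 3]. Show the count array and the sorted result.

Count array: [2, 0, 2, 1, 1, 0, 1, 1]
(count[i] = number of elements equal to i)
Cumulative count: [2, 2, 4, 5, 6, 6, 7, 8]
Sorted: [0, 0, 2, 2, 3, 4, 6, 7]


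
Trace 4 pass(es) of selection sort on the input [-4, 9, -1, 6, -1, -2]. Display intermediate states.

Pass 1: Select minimum -4 at index 0, swap -> [-4, 9, -1, 6, -1, -2]
Pass 2: Select minimum -2 at index 5, swap -> [-4, -2, -1, 6, -1, 9]
Pass 3: Select minimum -1 at index 2, swap -> [-4, -2, -1, 6, -1, 9]
Pass 4: Select minimum -1 at index 4, swap -> [-4, -2, -1, -1, 6, 9]


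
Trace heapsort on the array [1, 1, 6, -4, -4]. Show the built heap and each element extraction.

Build heap: [6, 1, 1, -4, -4]
Extract 6: [1, -4, 1, -4, 6]
Extract 1: [1, -4, -4, 1, 6]
Extract 1: [-4, -4, 1, 1, 6]
Extract -4: [-4, -4, 1, 1, 6]


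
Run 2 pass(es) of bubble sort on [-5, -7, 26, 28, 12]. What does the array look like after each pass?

After pass 1: [-7, -5, 26, 12, 28] (2 swaps)
After pass 2: [-7, -5, 12, 26, 28] (1 swaps)
Total swaps: 3


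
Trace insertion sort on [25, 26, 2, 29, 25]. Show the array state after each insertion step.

First element 25 is already 'sorted'
Insert 26: shifted 0 elements -> [25, 26, 2, 29, 25]
Insert 2: shifted 2 elements -> [2, 25, 26, 29, 25]
Insert 29: shifted 0 elements -> [2, 25, 26, 29, 25]
Insert 25: shifted 2 elements -> [2, 25, 25, 26, 29]


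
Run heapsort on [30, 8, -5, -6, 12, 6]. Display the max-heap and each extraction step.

Build heap: [30, 12, 6, -6, 8, -5]
Extract 30: [12, 8, 6, -6, -5, 30]
Extract 12: [8, -5, 6, -6, 12, 30]
Extract 8: [6, -5, -6, 8, 12, 30]
Extract 6: [-5, -6, 6, 8, 12, 30]
Extract -5: [-6, -5, 6, 8, 12, 30]


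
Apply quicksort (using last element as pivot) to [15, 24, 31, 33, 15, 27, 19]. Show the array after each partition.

Partition 1: pivot=19 at index 2 -> [15, 15, 19, 33, 24, 27, 31]
Partition 2: pivot=15 at index 1 -> [15, 15, 19, 33, 24, 27, 31]
Partition 3: pivot=31 at index 5 -> [15, 15, 19, 24, 27, 31, 33]
Partition 4: pivot=27 at index 4 -> [15, 15, 19, 24, 27, 31, 33]


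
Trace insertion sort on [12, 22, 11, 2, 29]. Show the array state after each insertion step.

First element 12 is already 'sorted'
Insert 22: shifted 0 elements -> [12, 22, 11, 2, 29]
Insert 11: shifted 2 elements -> [11, 12, 22, 2, 29]
Insert 2: shifted 3 elements -> [2, 11, 12, 22, 29]
Insert 29: shifted 0 elements -> [2, 11, 12, 22, 29]


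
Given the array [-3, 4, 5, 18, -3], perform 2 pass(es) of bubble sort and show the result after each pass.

After pass 1: [-3, 4, 5, -3, 18] (1 swaps)
After pass 2: [-3, 4, -3, 5, 18] (1 swaps)
Total swaps: 2


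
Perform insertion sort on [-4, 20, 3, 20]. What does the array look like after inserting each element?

First element -4 is already 'sorted'
Insert 20: shifted 0 elements -> [-4, 20, 3, 20]
Insert 3: shifted 1 elements -> [-4, 3, 20, 20]
Insert 20: shifted 0 elements -> [-4, 3, 20, 20]


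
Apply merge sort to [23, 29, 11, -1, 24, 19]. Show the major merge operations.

Divide and conquer:
  Merge [29] + [11] -> [11, 29]
  Merge [23] + [11, 29] -> [11, 23, 29]
  Merge [24] + [19] -> [19, 24]
  Merge [-1] + [19, 24] -> [-1, 19, 24]
  Merge [11, 23, 29] + [-1, 19, 24] -> [-1, 11, 19, 23, 24, 29]


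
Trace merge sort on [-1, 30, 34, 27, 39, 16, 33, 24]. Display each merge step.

Divide and conquer:
  Merge [-1] + [30] -> [-1, 30]
  Merge [34] + [27] -> [27, 34]
  Merge [-1, 30] + [27, 34] -> [-1, 27, 30, 34]
  Merge [39] + [16] -> [16, 39]
  Merge [33] + [24] -> [24, 33]
  Merge [16, 39] + [24, 33] -> [16, 24, 33, 39]
  Merge [-1, 27, 30, 34] + [16, 24, 33, 39] -> [-1, 16, 24, 27, 30, 33, 34, 39]


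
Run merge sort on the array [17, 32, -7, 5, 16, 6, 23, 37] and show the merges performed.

Divide and conquer:
  Merge [17] + [32] -> [17, 32]
  Merge [-7] + [5] -> [-7, 5]
  Merge [17, 32] + [-7, 5] -> [-7, 5, 17, 32]
  Merge [16] + [6] -> [6, 16]
  Merge [23] + [37] -> [23, 37]
  Merge [6, 16] + [23, 37] -> [6, 16, 23, 37]
  Merge [-7, 5, 17, 32] + [6, 16, 23, 37] -> [-7, 5, 6, 16, 17, 23, 32, 37]


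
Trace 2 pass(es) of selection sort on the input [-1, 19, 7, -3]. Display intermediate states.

Pass 1: Select minimum -3 at index 3, swap -> [-3, 19, 7, -1]
Pass 2: Select minimum -1 at index 3, swap -> [-3, -1, 7, 19]


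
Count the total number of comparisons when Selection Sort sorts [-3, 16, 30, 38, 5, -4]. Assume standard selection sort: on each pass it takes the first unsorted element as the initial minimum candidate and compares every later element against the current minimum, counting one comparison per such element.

Pass 1: scan indices 1..5 for the minimum = 5 comparison(s); min is -4, place at index 0 -> [-4, 16, 30, 38, 5, -3]
Pass 2: scan indices 2..5 for the minimum = 4 comparison(s); min is -3, place at index 1 -> [-4, -3, 30, 38, 5, 16]
Pass 3: scan indices 3..5 for the minimum = 3 comparison(s); min is 5, place at index 2 -> [-4, -3, 5, 38, 30, 16]
Pass 4: scan indices 4..5 for the minimum = 2 comparison(s); min is 16, place at index 3 -> [-4, -3, 5, 16, 30, 38]
Pass 5: scan indices 5..5 for the minimum = 1 comparison(s); min is 30, place at index 4 -> [-4, -3, 5, 16, 30, 38]
Selection sort always scans the whole unsorted suffix, so the count is (n-1) + (n-2) + ... + 1 = n(n-1)/2 = 6*5/2 = 15 regardless of the input order.
Total comparisons: 5 + 4 + 3 + 2 + 1 = 15


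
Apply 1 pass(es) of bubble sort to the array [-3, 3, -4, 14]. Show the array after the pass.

After pass 1: [-3, -4, 3, 14] (1 swaps)
Total swaps: 1


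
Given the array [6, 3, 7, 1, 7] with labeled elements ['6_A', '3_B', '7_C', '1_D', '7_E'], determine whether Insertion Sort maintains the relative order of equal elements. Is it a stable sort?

Trace Insertion Sort on the labeled array (the key is the number; the letter only tracks identity):
  Insert 3_B at index 0: [3_B, 6_A, 7_C, 1_D, 7_E]
  Insert 7_C at index 2: [3_B, 6_A, 7_C, 1_D, 7_E]
  Insert 1_D at index 0: [1_D, 3_B, 6_A, 7_C, 7_E]
  Insert 7_E at index 4: [1_D, 3_B, 6_A, 7_C, 7_E]
Final order: [1_D, 3_B, 6_A, 7_C, 7_E]
Equal keys:
  value 7: originally 7_C, 7_E; after sorting 7_C, 7_E -> order preserved
All equal keys kept their original relative order. Insertion Sort is stable: elements are shifted only while they are strictly greater than the key, so a key is inserted after any equal elements already placed.
Answer: Stable


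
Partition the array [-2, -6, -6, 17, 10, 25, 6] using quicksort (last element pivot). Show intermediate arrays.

Partition 1: pivot=6 at index 3 -> [-2, -6, -6, 6, 10, 25, 17]
Partition 2: pivot=-6 at index 1 -> [-6, -6, -2, 6, 10, 25, 17]
Partition 3: pivot=17 at index 5 -> [-6, -6, -2, 6, 10, 17, 25]


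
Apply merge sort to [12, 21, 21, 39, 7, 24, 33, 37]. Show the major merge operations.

Divide and conquer:
  Merge [12] + [21] -> [12, 21]
  Merge [21] + [39] -> [21, 39]
  Merge [12, 21] + [21, 39] -> [12, 21, 21, 39]
  Merge [7] + [24] -> [7, 24]
  Merge [33] + [37] -> [33, 37]
  Merge [7, 24] + [33, 37] -> [7, 24, 33, 37]
  Merge [12, 21, 21, 39] + [7, 24, 33, 37] -> [7, 12, 21, 21, 24, 33, 37, 39]


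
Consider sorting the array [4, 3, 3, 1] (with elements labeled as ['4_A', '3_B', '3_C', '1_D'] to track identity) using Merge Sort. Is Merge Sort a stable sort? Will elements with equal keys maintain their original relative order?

Trace Merge Sort on the labeled array (the key is the number; the letter only tracks identity):
  Merge [4_A] + [3_B] -> [3_B, 4_A]
  Merge [3_C] + [1_D] -> [1_D, 3_C]
  Merge [3_B, 4_A] + [1_D, 3_C] -> [1_D, 3_B, 3_C, 4_A]
Final order: [1_D, 3_B, 3_C, 4_A]
Equal keys:
  value 3: originally 3_B, 3_C; after sorting 3_B, 3_C -> order preserved
All equal keys kept their original relative order. Merge Sort is stable: when the heads of the two halves are equal the merge takes from the left half first.
Answer: Stable


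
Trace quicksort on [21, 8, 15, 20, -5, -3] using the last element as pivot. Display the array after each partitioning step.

Partition 1: pivot=-3 at index 1 -> [-5, -3, 15, 20, 21, 8]
Partition 2: pivot=8 at index 2 -> [-5, -3, 8, 20, 21, 15]
Partition 3: pivot=15 at index 3 -> [-5, -3, 8, 15, 21, 20]
Partition 4: pivot=20 at index 4 -> [-5, -3, 8, 15, 20, 21]


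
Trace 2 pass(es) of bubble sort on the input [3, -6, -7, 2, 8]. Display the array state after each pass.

After pass 1: [-6, -7, 2, 3, 8] (3 swaps)
After pass 2: [-7, -6, 2, 3, 8] (1 swaps)
Total swaps: 4


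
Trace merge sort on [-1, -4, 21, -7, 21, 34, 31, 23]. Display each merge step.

Divide and conquer:
  Merge [-1] + [-4] -> [-4, -1]
  Merge [21] + [-7] -> [-7, 21]
  Merge [-4, -1] + [-7, 21] -> [-7, -4, -1, 21]
  Merge [21] + [34] -> [21, 34]
  Merge [31] + [23] -> [23, 31]
  Merge [21, 34] + [23, 31] -> [21, 23, 31, 34]
  Merge [-7, -4, -1, 21] + [21, 23, 31, 34] -> [-7, -4, -1, 21, 21, 23, 31, 34]


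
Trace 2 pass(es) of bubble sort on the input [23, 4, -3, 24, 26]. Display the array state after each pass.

After pass 1: [4, -3, 23, 24, 26] (2 swaps)
After pass 2: [-3, 4, 23, 24, 26] (1 swaps)
Total swaps: 3


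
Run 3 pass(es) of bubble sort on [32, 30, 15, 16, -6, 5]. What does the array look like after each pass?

After pass 1: [30, 15, 16, -6, 5, 32] (5 swaps)
After pass 2: [15, 16, -6, 5, 30, 32] (4 swaps)
After pass 3: [15, -6, 5, 16, 30, 32] (2 swaps)
Total swaps: 11


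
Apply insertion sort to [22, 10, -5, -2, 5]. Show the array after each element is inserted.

First element 22 is already 'sorted'
Insert 10: shifted 1 elements -> [10, 22, -5, -2, 5]
Insert -5: shifted 2 elements -> [-5, 10, 22, -2, 5]
Insert -2: shifted 2 elements -> [-5, -2, 10, 22, 5]
Insert 5: shifted 2 elements -> [-5, -2, 5, 10, 22]


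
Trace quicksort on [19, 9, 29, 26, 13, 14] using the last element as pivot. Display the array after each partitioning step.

Partition 1: pivot=14 at index 2 -> [9, 13, 14, 26, 19, 29]
Partition 2: pivot=13 at index 1 -> [9, 13, 14, 26, 19, 29]
Partition 3: pivot=29 at index 5 -> [9, 13, 14, 26, 19, 29]
Partition 4: pivot=19 at index 3 -> [9, 13, 14, 19, 26, 29]


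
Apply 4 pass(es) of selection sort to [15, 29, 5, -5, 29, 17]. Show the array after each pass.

Pass 1: Select minimum -5 at index 3, swap -> [-5, 29, 5, 15, 29, 17]
Pass 2: Select minimum 5 at index 2, swap -> [-5, 5, 29, 15, 29, 17]
Pass 3: Select minimum 15 at index 3, swap -> [-5, 5, 15, 29, 29, 17]
Pass 4: Select minimum 17 at index 5, swap -> [-5, 5, 15, 17, 29, 29]


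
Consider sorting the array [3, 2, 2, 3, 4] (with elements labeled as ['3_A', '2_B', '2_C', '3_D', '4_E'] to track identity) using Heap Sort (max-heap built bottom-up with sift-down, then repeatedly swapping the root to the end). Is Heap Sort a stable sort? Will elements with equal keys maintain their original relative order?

Trace Heap Sort on the labeled array (the key is the number; the letter only tracks identity):
  Build max-heap: [4_E, 3_A, 2_C, 3_D, 2_B]
  Swap root 4_E to index 4, re-heapify first 4 -> [3_A, 3_D, 2_C, 2_B, 4_E]
  Swap root 3_A to index 3, re-heapify first 3 -> [3_D, 2_B, 2_C, 3_A, 4_E]
  Swap root 3_D to index 2, re-heapify first 2 -> [2_C, 2_B, 3_D, 3_A, 4_E]
  Swap root 2_C to index 1, re-heapify first 1 -> [2_B, 2_C, 3_D, 3_A, 4_E]
Final order: [2_B, 2_C, 3_D, 3_A, 4_E]
Equal keys:
  value 2: originally 2_B, 2_C; after sorting 2_B, 2_C -> order preserved
  value 3: originally 3_A, 3_D; after sorting 3_D, 3_A -> order changed
Equal keys were reordered, so Heap Sort is not stable: heap construction and root-to-end swaps move elements without regard to the original order of equal keys. (One such input is enough; an unstable sort may happen to preserve order on other inputs, but it gives no guarantee.)
Answer: Not stable


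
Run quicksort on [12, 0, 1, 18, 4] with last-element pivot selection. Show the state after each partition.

Partition 1: pivot=4 at index 2 -> [0, 1, 4, 18, 12]
Partition 2: pivot=1 at index 1 -> [0, 1, 4, 18, 12]
Partition 3: pivot=12 at index 3 -> [0, 1, 4, 12, 18]


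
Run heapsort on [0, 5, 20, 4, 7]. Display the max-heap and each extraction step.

Build heap: [20, 7, 0, 4, 5]
Extract 20: [7, 5, 0, 4, 20]
Extract 7: [5, 4, 0, 7, 20]
Extract 5: [4, 0, 5, 7, 20]
Extract 4: [0, 4, 5, 7, 20]


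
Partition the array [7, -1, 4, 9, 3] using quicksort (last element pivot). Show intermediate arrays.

Partition 1: pivot=3 at index 1 -> [-1, 3, 4, 9, 7]
Partition 2: pivot=7 at index 3 -> [-1, 3, 4, 7, 9]


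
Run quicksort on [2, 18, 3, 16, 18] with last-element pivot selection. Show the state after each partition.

Partition 1: pivot=18 at index 4 -> [2, 18, 3, 16, 18]
Partition 2: pivot=16 at index 2 -> [2, 3, 16, 18, 18]
Partition 3: pivot=3 at index 1 -> [2, 3, 16, 18, 18]


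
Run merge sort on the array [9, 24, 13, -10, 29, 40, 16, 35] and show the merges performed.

Divide and conquer:
  Merge [9] + [24] -> [9, 24]
  Merge [13] + [-10] -> [-10, 13]
  Merge [9, 24] + [-10, 13] -> [-10, 9, 13, 24]
  Merge [29] + [40] -> [29, 40]
  Merge [16] + [35] -> [16, 35]
  Merge [29, 40] + [16, 35] -> [16, 29, 35, 40]
  Merge [-10, 9, 13, 24] + [16, 29, 35, 40] -> [-10, 9, 13, 16, 24, 29, 35, 40]


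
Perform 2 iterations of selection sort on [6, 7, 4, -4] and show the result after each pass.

Pass 1: Select minimum -4 at index 3, swap -> [-4, 7, 4, 6]
Pass 2: Select minimum 4 at index 2, swap -> [-4, 4, 7, 6]


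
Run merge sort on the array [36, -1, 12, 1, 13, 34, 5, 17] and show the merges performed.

Divide and conquer:
  Merge [36] + [-1] -> [-1, 36]
  Merge [12] + [1] -> [1, 12]
  Merge [-1, 36] + [1, 12] -> [-1, 1, 12, 36]
  Merge [13] + [34] -> [13, 34]
  Merge [5] + [17] -> [5, 17]
  Merge [13, 34] + [5, 17] -> [5, 13, 17, 34]
  Merge [-1, 1, 12, 36] + [5, 13, 17, 34] -> [-1, 1, 5, 12, 13, 17, 34, 36]


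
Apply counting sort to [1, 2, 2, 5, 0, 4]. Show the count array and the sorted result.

Count array: [1, 1, 2, 0, 1, 1]
(count[i] = number of elements equal to i)
Cumulative count: [1, 2, 4, 4, 5, 6]
Sorted: [0, 1, 2, 2, 4, 5]


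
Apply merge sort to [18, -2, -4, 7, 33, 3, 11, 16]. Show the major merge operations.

Divide and conquer:
  Merge [18] + [-2] -> [-2, 18]
  Merge [-4] + [7] -> [-4, 7]
  Merge [-2, 18] + [-4, 7] -> [-4, -2, 7, 18]
  Merge [33] + [3] -> [3, 33]
  Merge [11] + [16] -> [11, 16]
  Merge [3, 33] + [11, 16] -> [3, 11, 16, 33]
  Merge [-4, -2, 7, 18] + [3, 11, 16, 33] -> [-4, -2, 3, 7, 11, 16, 18, 33]


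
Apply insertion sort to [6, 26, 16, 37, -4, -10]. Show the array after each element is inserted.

First element 6 is already 'sorted'
Insert 26: shifted 0 elements -> [6, 26, 16, 37, -4, -10]
Insert 16: shifted 1 elements -> [6, 16, 26, 37, -4, -10]
Insert 37: shifted 0 elements -> [6, 16, 26, 37, -4, -10]
Insert -4: shifted 4 elements -> [-4, 6, 16, 26, 37, -10]
Insert -10: shifted 5 elements -> [-10, -4, 6, 16, 26, 37]
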